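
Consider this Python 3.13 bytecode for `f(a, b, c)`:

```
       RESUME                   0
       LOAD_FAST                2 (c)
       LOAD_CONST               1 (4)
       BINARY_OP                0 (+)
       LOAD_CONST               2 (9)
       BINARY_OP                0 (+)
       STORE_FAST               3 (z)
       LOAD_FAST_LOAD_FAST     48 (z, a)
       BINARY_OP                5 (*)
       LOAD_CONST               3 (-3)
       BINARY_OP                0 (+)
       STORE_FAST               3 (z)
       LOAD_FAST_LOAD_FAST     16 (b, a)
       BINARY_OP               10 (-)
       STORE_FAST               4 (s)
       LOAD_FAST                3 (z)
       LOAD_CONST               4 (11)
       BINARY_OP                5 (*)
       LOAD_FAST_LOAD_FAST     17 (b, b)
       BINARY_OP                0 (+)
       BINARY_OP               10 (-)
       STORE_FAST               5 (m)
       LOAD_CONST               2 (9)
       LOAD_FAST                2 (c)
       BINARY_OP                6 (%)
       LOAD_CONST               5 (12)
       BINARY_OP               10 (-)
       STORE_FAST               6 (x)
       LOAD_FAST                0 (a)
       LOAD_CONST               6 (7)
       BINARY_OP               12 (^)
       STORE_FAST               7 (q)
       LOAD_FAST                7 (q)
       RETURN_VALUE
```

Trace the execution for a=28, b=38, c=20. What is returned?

LOAD_FAST c → push 20. Stack: [20]
LOAD_CONST → push 4. Stack: [20, 4]
BINARY_OP + → 20 + 4 = 24. Stack: [24]
LOAD_CONST → push 9. Stack: [24, 9]
BINARY_OP + → 24 + 9 = 33. Stack: [33]
STORE_FAST z → z=33. Stack: []
LOAD_FAST_LOAD_FAST z,a → push 33,28. Stack: [33, 28]
BINARY_OP * → 33 * 28 = 924. Stack: [924]
LOAD_CONST → push -3. Stack: [924, -3]
BINARY_OP + → 924 + -3 = 921. Stack: [921]
STORE_FAST z → z=921. Stack: []
LOAD_FAST_LOAD_FAST b,a → push 38,28. Stack: [38, 28]
BINARY_OP - → 38 - 28 = 10. Stack: [10]
STORE_FAST s → s=10. Stack: []
LOAD_FAST z → push 921. Stack: [921]
LOAD_CONST → push 11. Stack: [921, 11]
BINARY_OP * → 921 * 11 = 10131. Stack: [10131]
LOAD_FAST_LOAD_FAST b,b → push 38,38. Stack: [10131, 38, 38]
BINARY_OP + → 38 + 38 = 76. Stack: [10131, 76]
BINARY_OP - → 10131 - 76 = 10055. Stack: [10055]
STORE_FAST m → m=10055. Stack: []
LOAD_CONST → push 9. Stack: [9]
LOAD_FAST c → push 20. Stack: [9, 20]
BINARY_OP % → 9 % 20 = 9. Stack: [9]
LOAD_CONST → push 12. Stack: [9, 12]
BINARY_OP - → 9 - 12 = -3. Stack: [-3]
STORE_FAST x → x=-3. Stack: []
LOAD_FAST a → push 28. Stack: [28]
LOAD_CONST → push 7. Stack: [28, 7]
BINARY_OP ^ → 28 ^ 7 = 27. Stack: [27]
STORE_FAST q → q=27. Stack: []
LOAD_FAST q → push 27. Stack: [27]
RETURN_VALUE → return 27.

27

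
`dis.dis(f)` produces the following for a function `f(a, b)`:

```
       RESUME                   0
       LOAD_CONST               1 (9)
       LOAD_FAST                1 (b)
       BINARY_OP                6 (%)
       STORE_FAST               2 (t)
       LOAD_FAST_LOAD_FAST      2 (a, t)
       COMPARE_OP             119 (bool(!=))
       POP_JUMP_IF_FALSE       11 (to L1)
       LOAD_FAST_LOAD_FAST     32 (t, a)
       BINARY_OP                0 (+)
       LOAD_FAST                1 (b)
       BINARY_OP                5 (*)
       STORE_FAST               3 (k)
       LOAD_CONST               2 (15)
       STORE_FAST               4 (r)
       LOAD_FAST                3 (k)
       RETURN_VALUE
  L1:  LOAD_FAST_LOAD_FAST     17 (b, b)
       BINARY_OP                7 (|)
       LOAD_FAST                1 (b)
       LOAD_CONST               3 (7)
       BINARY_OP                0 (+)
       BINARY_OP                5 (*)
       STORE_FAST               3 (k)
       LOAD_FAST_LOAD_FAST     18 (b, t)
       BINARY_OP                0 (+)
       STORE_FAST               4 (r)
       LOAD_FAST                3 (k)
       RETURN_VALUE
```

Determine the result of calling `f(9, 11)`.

LOAD_CONST → push 9. Stack: [9]
LOAD_FAST b → push 11. Stack: [9, 11]
BINARY_OP % → 9 % 11 = 9. Stack: [9]
STORE_FAST t → t=9. Stack: []
LOAD_FAST_LOAD_FAST a,t → push 9,9. Stack: [9, 9]
COMPARE_OP bool(!=) → 9 vs 9 = False. Stack: [False]
POP_JUMP_IF_FALSE → pop False; jump. Stack: []
LOAD_FAST_LOAD_FAST b,b → push 11,11. Stack: [11, 11]
BINARY_OP | → 11 | 11 = 11. Stack: [11]
LOAD_FAST b → push 11. Stack: [11, 11]
LOAD_CONST → push 7. Stack: [11, 11, 7]
BINARY_OP + → 11 + 7 = 18. Stack: [11, 18]
BINARY_OP * → 11 * 18 = 198. Stack: [198]
STORE_FAST k → k=198. Stack: []
LOAD_FAST_LOAD_FAST b,t → push 11,9. Stack: [11, 9]
BINARY_OP + → 11 + 9 = 20. Stack: [20]
STORE_FAST r → r=20. Stack: []
LOAD_FAST k → push 198. Stack: [198]
RETURN_VALUE → return 198.

198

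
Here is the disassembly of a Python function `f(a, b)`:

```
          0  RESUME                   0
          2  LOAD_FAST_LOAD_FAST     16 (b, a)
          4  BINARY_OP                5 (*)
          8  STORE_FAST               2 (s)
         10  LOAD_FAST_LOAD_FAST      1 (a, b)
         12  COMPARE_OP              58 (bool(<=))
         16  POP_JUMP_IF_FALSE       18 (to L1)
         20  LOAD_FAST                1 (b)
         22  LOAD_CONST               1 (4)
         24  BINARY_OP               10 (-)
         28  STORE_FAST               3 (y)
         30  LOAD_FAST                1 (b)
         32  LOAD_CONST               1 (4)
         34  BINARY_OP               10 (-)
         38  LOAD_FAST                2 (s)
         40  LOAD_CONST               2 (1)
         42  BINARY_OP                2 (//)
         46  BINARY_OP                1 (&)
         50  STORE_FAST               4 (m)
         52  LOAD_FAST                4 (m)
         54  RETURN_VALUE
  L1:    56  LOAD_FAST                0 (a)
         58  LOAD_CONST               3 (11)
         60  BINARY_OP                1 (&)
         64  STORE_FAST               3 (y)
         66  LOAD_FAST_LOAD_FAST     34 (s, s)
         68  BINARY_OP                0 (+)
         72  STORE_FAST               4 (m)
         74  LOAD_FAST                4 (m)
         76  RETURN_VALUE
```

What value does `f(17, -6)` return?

LOAD_FAST_LOAD_FAST b,a → push -6,17. Stack: [-6, 17]
BINARY_OP * → -6 * 17 = -102. Stack: [-102]
STORE_FAST s → s=-102. Stack: []
LOAD_FAST_LOAD_FAST a,b → push 17,-6. Stack: [17, -6]
COMPARE_OP bool(<=) → 17 vs -6 = False. Stack: [False]
POP_JUMP_IF_FALSE → pop False; jump. Stack: []
LOAD_FAST a → push 17. Stack: [17]
LOAD_CONST → push 11. Stack: [17, 11]
BINARY_OP & → 17 & 11 = 1. Stack: [1]
STORE_FAST y → y=1. Stack: []
LOAD_FAST_LOAD_FAST s,s → push -102,-102. Stack: [-102, -102]
BINARY_OP + → -102 + -102 = -204. Stack: [-204]
STORE_FAST m → m=-204. Stack: []
LOAD_FAST m → push -204. Stack: [-204]
RETURN_VALUE → return -204.

-204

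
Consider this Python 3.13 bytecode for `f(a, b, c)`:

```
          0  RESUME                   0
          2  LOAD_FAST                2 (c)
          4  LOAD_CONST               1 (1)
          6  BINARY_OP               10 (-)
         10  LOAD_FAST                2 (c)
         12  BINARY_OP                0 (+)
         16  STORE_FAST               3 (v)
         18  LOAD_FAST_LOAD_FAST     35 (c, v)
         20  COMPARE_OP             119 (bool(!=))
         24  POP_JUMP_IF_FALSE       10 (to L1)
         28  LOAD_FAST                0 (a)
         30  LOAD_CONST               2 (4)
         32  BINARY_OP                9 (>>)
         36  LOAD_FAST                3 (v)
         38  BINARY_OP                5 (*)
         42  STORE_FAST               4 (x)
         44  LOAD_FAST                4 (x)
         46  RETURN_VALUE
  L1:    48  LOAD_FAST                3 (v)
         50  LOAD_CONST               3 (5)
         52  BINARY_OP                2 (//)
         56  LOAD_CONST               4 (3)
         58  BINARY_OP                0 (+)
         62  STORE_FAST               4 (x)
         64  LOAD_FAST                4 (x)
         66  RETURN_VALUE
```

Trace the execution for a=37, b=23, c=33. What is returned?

LOAD_FAST c → push 33. Stack: [33]
LOAD_CONST → push 1. Stack: [33, 1]
BINARY_OP - → 33 - 1 = 32. Stack: [32]
LOAD_FAST c → push 33. Stack: [32, 33]
BINARY_OP + → 32 + 33 = 65. Stack: [65]
STORE_FAST v → v=65. Stack: []
LOAD_FAST_LOAD_FAST c,v → push 33,65. Stack: [33, 65]
COMPARE_OP bool(!=) → 33 vs 65 = True. Stack: [True]
POP_JUMP_IF_FALSE → pop True; no jump. Stack: []
LOAD_FAST a → push 37. Stack: [37]
LOAD_CONST → push 4. Stack: [37, 4]
BINARY_OP >> → 37 >> 4 = 2. Stack: [2]
LOAD_FAST v → push 65. Stack: [2, 65]
BINARY_OP * → 2 * 65 = 130. Stack: [130]
STORE_FAST x → x=130. Stack: []
LOAD_FAST x → push 130. Stack: [130]
RETURN_VALUE → return 130.

130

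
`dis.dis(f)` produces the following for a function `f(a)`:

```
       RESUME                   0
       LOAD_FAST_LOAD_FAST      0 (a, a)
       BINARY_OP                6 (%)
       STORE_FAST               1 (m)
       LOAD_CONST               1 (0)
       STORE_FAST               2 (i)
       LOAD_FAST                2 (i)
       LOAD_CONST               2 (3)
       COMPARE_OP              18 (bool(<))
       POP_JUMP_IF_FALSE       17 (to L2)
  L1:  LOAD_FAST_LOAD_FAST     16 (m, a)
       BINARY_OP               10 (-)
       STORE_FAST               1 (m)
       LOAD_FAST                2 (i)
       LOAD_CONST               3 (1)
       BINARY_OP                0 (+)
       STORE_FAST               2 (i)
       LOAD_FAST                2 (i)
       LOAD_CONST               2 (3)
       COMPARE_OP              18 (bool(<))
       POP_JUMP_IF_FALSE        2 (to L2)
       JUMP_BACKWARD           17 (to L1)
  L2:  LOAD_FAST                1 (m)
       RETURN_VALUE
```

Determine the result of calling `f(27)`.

-81

LOAD_FAST_LOAD_FAST a,a → push 27,27. Stack: [27, 27]
BINARY_OP % → 27 % 27 = 0. Stack: [0]
STORE_FAST m → m=0. Stack: []
LOAD_CONST → push 0. Stack: [0]
STORE_FAST i → i=0. Stack: []
LOAD_FAST i → push 0. Stack: [0]
LOAD_CONST → push 3. Stack: [0, 3]
COMPARE_OP bool(<) → 0 vs 3 = True. Stack: [True]
POP_JUMP_IF_FALSE → pop True; no jump. Stack: []
LOAD_FAST_LOAD_FAST m,a → push 0,27. Stack: [0, 27]
BINARY_OP - → 0 - 27 = -27. Stack: [-27]
STORE_FAST m → m=-27. Stack: []
LOAD_FAST i → push 0. Stack: [0]
LOAD_CONST → push 1. Stack: [0, 1]
BINARY_OP + → 0 + 1 = 1. Stack: [1]
STORE_FAST i → i=1. Stack: []
LOAD_FAST i → push 1. Stack: [1]
LOAD_CONST → push 3. Stack: [1, 3]
COMPARE_OP bool(<) → 1 vs 3 = True. Stack: [True]
POP_JUMP_IF_FALSE → pop True; no jump. Stack: []
LOAD_FAST_LOAD_FAST m,a → push -27,27. Stack: [-27, 27]
BINARY_OP - → -27 - 27 = -54. Stack: [-54]
STORE_FAST m → m=-54. Stack: []
LOAD_FAST i → push 1. Stack: [1]
LOAD_CONST → push 1. Stack: [1, 1]
BINARY_OP + → 1 + 1 = 2. Stack: [2]
STORE_FAST i → i=2. Stack: []
LOAD_FAST i → push 2. Stack: [2]
LOAD_CONST → push 3. Stack: [2, 3]
COMPARE_OP bool(<) → 2 vs 3 = True. Stack: [True]
POP_JUMP_IF_FALSE → pop True; no jump. Stack: []
LOAD_FAST_LOAD_FAST m,a → push -54,27. Stack: [-54, 27]
BINARY_OP - → -54 - 27 = -81. Stack: [-81]
STORE_FAST m → m=-81. Stack: []
LOAD_FAST i → push 2. Stack: [2]
LOAD_CONST → push 1. Stack: [2, 1]
BINARY_OP + → 2 + 1 = 3. Stack: [3]
STORE_FAST i → i=3. Stack: []
LOAD_FAST i → push 3. Stack: [3]
LOAD_CONST → push 3. Stack: [3, 3]
COMPARE_OP bool(<) → 3 vs 3 = False. Stack: [False]
POP_JUMP_IF_FALSE → pop False; jump. Stack: []
LOAD_FAST m → push -81. Stack: [-81]
RETURN_VALUE → return -81.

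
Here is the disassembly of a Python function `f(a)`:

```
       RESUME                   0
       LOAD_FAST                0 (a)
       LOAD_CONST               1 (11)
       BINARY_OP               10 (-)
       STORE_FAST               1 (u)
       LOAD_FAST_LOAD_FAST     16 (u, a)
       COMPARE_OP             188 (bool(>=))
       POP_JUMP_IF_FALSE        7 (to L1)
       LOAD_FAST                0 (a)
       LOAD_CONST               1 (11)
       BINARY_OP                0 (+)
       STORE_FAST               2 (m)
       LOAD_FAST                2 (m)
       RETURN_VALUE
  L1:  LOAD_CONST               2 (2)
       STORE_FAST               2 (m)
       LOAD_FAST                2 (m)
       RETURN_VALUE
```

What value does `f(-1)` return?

2

LOAD_FAST a → push -1. Stack: [-1]
LOAD_CONST → push 11. Stack: [-1, 11]
BINARY_OP - → -1 - 11 = -12. Stack: [-12]
STORE_FAST u → u=-12. Stack: []
LOAD_FAST_LOAD_FAST u,a → push -12,-1. Stack: [-12, -1]
COMPARE_OP bool(>=) → -12 vs -1 = False. Stack: [False]
POP_JUMP_IF_FALSE → pop False; jump. Stack: []
LOAD_CONST → push 2. Stack: [2]
STORE_FAST m → m=2. Stack: []
LOAD_FAST m → push 2. Stack: [2]
RETURN_VALUE → return 2.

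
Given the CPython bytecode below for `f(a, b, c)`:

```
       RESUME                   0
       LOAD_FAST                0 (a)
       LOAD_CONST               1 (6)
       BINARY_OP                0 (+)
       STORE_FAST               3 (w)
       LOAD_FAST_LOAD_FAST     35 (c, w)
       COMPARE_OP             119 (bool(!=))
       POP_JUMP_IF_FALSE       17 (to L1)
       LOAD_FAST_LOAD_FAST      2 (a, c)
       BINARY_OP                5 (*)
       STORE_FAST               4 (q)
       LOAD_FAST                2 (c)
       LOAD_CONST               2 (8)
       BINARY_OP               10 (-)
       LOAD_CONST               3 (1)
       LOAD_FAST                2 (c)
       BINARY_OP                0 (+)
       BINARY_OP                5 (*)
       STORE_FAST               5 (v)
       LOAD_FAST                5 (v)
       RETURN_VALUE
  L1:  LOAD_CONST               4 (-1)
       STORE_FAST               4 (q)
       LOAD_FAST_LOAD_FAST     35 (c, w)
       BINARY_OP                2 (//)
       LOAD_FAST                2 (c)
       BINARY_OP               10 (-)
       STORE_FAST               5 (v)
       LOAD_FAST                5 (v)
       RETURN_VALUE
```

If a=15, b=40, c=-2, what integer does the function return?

10

LOAD_FAST a → push 15. Stack: [15]
LOAD_CONST → push 6. Stack: [15, 6]
BINARY_OP + → 15 + 6 = 21. Stack: [21]
STORE_FAST w → w=21. Stack: []
LOAD_FAST_LOAD_FAST c,w → push -2,21. Stack: [-2, 21]
COMPARE_OP bool(!=) → -2 vs 21 = True. Stack: [True]
POP_JUMP_IF_FALSE → pop True; no jump. Stack: []
LOAD_FAST_LOAD_FAST a,c → push 15,-2. Stack: [15, -2]
BINARY_OP * → 15 * -2 = -30. Stack: [-30]
STORE_FAST q → q=-30. Stack: []
LOAD_FAST c → push -2. Stack: [-2]
LOAD_CONST → push 8. Stack: [-2, 8]
BINARY_OP - → -2 - 8 = -10. Stack: [-10]
LOAD_CONST → push 1. Stack: [-10, 1]
LOAD_FAST c → push -2. Stack: [-10, 1, -2]
BINARY_OP + → 1 + -2 = -1. Stack: [-10, -1]
BINARY_OP * → -10 * -1 = 10. Stack: [10]
STORE_FAST v → v=10. Stack: []
LOAD_FAST v → push 10. Stack: [10]
RETURN_VALUE → return 10.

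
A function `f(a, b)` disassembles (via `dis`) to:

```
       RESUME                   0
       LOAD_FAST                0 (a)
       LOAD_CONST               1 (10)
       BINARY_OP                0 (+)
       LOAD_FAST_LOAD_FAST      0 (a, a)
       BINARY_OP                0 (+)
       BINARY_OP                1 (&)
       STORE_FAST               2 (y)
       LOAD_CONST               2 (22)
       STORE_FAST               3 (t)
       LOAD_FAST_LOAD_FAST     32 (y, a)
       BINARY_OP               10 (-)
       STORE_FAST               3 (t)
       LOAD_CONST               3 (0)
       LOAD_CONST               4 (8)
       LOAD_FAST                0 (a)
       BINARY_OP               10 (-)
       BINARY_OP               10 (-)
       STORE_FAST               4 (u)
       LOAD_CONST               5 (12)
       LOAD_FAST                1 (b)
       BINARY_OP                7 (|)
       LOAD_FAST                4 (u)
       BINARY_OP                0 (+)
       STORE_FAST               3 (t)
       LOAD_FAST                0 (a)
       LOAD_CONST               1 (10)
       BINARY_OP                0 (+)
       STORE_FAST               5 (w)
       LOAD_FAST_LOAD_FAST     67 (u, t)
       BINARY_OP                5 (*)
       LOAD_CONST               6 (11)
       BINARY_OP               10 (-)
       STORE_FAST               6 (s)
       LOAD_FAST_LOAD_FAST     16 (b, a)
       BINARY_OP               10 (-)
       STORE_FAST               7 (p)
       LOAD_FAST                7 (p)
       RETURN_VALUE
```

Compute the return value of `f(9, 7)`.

-2

LOAD_FAST a → push 9. Stack: [9]
LOAD_CONST → push 10. Stack: [9, 10]
BINARY_OP + → 9 + 10 = 19. Stack: [19]
LOAD_FAST_LOAD_FAST a,a → push 9,9. Stack: [19, 9, 9]
BINARY_OP + → 9 + 9 = 18. Stack: [19, 18]
BINARY_OP & → 19 & 18 = 18. Stack: [18]
STORE_FAST y → y=18. Stack: []
LOAD_CONST → push 22. Stack: [22]
STORE_FAST t → t=22. Stack: []
LOAD_FAST_LOAD_FAST y,a → push 18,9. Stack: [18, 9]
BINARY_OP - → 18 - 9 = 9. Stack: [9]
STORE_FAST t → t=9. Stack: []
LOAD_CONST → push 0. Stack: [0]
LOAD_CONST → push 8. Stack: [0, 8]
LOAD_FAST a → push 9. Stack: [0, 8, 9]
BINARY_OP - → 8 - 9 = -1. Stack: [0, -1]
BINARY_OP - → 0 - -1 = 1. Stack: [1]
STORE_FAST u → u=1. Stack: []
LOAD_CONST → push 12. Stack: [12]
LOAD_FAST b → push 7. Stack: [12, 7]
BINARY_OP | → 12 | 7 = 15. Stack: [15]
LOAD_FAST u → push 1. Stack: [15, 1]
BINARY_OP + → 15 + 1 = 16. Stack: [16]
STORE_FAST t → t=16. Stack: []
LOAD_FAST a → push 9. Stack: [9]
LOAD_CONST → push 10. Stack: [9, 10]
BINARY_OP + → 9 + 10 = 19. Stack: [19]
STORE_FAST w → w=19. Stack: []
LOAD_FAST_LOAD_FAST u,t → push 1,16. Stack: [1, 16]
BINARY_OP * → 1 * 16 = 16. Stack: [16]
LOAD_CONST → push 11. Stack: [16, 11]
BINARY_OP - → 16 - 11 = 5. Stack: [5]
STORE_FAST s → s=5. Stack: []
LOAD_FAST_LOAD_FAST b,a → push 7,9. Stack: [7, 9]
BINARY_OP - → 7 - 9 = -2. Stack: [-2]
STORE_FAST p → p=-2. Stack: []
LOAD_FAST p → push -2. Stack: [-2]
RETURN_VALUE → return -2.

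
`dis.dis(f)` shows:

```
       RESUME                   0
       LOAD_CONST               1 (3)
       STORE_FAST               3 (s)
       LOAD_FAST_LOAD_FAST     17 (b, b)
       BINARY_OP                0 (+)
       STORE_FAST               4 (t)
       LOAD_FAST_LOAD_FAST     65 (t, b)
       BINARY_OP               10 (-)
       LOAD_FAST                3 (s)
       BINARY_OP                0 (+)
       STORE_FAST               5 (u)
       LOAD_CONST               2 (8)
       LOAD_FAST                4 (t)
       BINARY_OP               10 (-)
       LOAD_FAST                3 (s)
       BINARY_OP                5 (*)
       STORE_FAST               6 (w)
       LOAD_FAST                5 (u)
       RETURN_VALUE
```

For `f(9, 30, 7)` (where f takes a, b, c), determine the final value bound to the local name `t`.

LOAD_CONST → push 3. Stack: [3]
STORE_FAST s → s=3. Stack: []
LOAD_FAST_LOAD_FAST b,b → push 30,30. Stack: [30, 30]
BINARY_OP + → 30 + 30 = 60. Stack: [60]
STORE_FAST t → t=60. Stack: []
LOAD_FAST_LOAD_FAST t,b → push 60,30. Stack: [60, 30]
BINARY_OP - → 60 - 30 = 30. Stack: [30]
LOAD_FAST s → push 3. Stack: [30, 3]
BINARY_OP + → 30 + 3 = 33. Stack: [33]
STORE_FAST u → u=33. Stack: []
LOAD_CONST → push 8. Stack: [8]
LOAD_FAST t → push 60. Stack: [8, 60]
BINARY_OP - → 8 - 60 = -52. Stack: [-52]
LOAD_FAST s → push 3. Stack: [-52, 3]
BINARY_OP * → -52 * 3 = -156. Stack: [-156]
STORE_FAST w → w=-156. Stack: []
LOAD_FAST u → push 33. Stack: [33]
RETURN_VALUE → return 33.

60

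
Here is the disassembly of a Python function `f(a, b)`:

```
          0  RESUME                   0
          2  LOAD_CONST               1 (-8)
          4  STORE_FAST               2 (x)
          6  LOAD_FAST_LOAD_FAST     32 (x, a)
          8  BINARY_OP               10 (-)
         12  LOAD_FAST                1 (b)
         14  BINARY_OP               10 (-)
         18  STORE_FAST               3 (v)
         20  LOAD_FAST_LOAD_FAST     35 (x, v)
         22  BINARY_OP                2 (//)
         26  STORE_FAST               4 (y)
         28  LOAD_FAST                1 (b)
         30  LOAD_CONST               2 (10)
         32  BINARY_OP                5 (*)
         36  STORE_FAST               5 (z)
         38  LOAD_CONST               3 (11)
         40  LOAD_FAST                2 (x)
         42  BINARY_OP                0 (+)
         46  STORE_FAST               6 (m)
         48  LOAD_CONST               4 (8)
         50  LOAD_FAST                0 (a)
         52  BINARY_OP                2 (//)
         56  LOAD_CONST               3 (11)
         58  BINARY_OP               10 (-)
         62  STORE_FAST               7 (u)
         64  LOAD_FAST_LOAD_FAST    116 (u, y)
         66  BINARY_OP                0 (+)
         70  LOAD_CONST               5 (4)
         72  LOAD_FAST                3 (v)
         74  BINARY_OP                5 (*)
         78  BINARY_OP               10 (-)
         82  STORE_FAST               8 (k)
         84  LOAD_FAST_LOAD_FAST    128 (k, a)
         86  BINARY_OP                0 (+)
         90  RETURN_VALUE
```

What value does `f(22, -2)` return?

LOAD_CONST → push -8. Stack: [-8]
STORE_FAST x → x=-8. Stack: []
LOAD_FAST_LOAD_FAST x,a → push -8,22. Stack: [-8, 22]
BINARY_OP - → -8 - 22 = -30. Stack: [-30]
LOAD_FAST b → push -2. Stack: [-30, -2]
BINARY_OP - → -30 - -2 = -28. Stack: [-28]
STORE_FAST v → v=-28. Stack: []
LOAD_FAST_LOAD_FAST x,v → push -8,-28. Stack: [-8, -28]
BINARY_OP // → -8 // -28 = 0. Stack: [0]
STORE_FAST y → y=0. Stack: []
LOAD_FAST b → push -2. Stack: [-2]
LOAD_CONST → push 10. Stack: [-2, 10]
BINARY_OP * → -2 * 10 = -20. Stack: [-20]
STORE_FAST z → z=-20. Stack: []
LOAD_CONST → push 11. Stack: [11]
LOAD_FAST x → push -8. Stack: [11, -8]
BINARY_OP + → 11 + -8 = 3. Stack: [3]
STORE_FAST m → m=3. Stack: []
LOAD_CONST → push 8. Stack: [8]
LOAD_FAST a → push 22. Stack: [8, 22]
BINARY_OP // → 8 // 22 = 0. Stack: [0]
LOAD_CONST → push 11. Stack: [0, 11]
BINARY_OP - → 0 - 11 = -11. Stack: [-11]
STORE_FAST u → u=-11. Stack: []
LOAD_FAST_LOAD_FAST u,y → push -11,0. Stack: [-11, 0]
BINARY_OP + → -11 + 0 = -11. Stack: [-11]
LOAD_CONST → push 4. Stack: [-11, 4]
LOAD_FAST v → push -28. Stack: [-11, 4, -28]
BINARY_OP * → 4 * -28 = -112. Stack: [-11, -112]
BINARY_OP - → -11 - -112 = 101. Stack: [101]
STORE_FAST k → k=101. Stack: []
LOAD_FAST_LOAD_FAST k,a → push 101,22. Stack: [101, 22]
BINARY_OP + → 101 + 22 = 123. Stack: [123]
RETURN_VALUE → return 123.

123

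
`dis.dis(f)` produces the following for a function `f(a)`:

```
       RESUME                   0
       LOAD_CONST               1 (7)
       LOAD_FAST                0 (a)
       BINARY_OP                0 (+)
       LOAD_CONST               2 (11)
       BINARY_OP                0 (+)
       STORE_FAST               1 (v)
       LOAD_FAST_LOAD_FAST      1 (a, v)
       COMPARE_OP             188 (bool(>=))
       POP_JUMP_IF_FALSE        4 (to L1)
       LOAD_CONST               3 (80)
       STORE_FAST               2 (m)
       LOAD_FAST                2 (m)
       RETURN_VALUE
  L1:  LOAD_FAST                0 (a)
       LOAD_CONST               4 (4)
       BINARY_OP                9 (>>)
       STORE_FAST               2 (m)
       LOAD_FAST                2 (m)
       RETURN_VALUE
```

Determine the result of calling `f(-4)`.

-1

LOAD_CONST → push 7. Stack: [7]
LOAD_FAST a → push -4. Stack: [7, -4]
BINARY_OP + → 7 + -4 = 3. Stack: [3]
LOAD_CONST → push 11. Stack: [3, 11]
BINARY_OP + → 3 + 11 = 14. Stack: [14]
STORE_FAST v → v=14. Stack: []
LOAD_FAST_LOAD_FAST a,v → push -4,14. Stack: [-4, 14]
COMPARE_OP bool(>=) → -4 vs 14 = False. Stack: [False]
POP_JUMP_IF_FALSE → pop False; jump. Stack: []
LOAD_FAST a → push -4. Stack: [-4]
LOAD_CONST → push 4. Stack: [-4, 4]
BINARY_OP >> → -4 >> 4 = -1. Stack: [-1]
STORE_FAST m → m=-1. Stack: []
LOAD_FAST m → push -1. Stack: [-1]
RETURN_VALUE → return -1.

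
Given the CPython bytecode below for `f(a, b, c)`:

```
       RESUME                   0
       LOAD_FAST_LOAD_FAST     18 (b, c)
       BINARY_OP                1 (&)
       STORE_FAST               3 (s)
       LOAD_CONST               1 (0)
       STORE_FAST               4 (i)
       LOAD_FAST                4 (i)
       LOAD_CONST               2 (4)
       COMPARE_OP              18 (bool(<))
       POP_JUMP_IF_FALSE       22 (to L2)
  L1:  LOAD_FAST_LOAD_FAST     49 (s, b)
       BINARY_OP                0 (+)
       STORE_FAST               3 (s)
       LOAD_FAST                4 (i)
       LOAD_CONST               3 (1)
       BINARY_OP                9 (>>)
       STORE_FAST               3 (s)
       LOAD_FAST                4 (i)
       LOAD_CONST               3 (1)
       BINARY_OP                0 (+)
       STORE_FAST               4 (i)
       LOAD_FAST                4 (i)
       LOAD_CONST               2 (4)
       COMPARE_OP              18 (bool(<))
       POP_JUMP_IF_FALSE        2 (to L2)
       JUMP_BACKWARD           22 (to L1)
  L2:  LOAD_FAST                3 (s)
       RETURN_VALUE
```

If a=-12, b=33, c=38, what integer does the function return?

LOAD_FAST_LOAD_FAST b,c → push 33,38
BINARY_OP & → 33 & 38 = 32
STORE_FAST s → s=32
LOAD_CONST → push 0
STORE_FAST i → i=0
LOAD_FAST i → push 0
LOAD_CONST → push 4
COMPARE_OP bool(<) → 0 vs 4 = True
POP_JUMP_IF_FALSE → pop True; no jump
LOAD_FAST_LOAD_FAST s,b → push 32,33
BINARY_OP + → 32 + 33 = 65
STORE_FAST s → s=65
LOAD_FAST i → push 0
LOAD_CONST → push 1
BINARY_OP >> → 0 >> 1 = 0
STORE_FAST s → s=0
LOAD_FAST i → push 0
LOAD_CONST → push 1
BINARY_OP + → 0 + 1 = 1
STORE_FAST i → i=1
LOAD_FAST i → push 1
LOAD_CONST → push 4
COMPARE_OP bool(<) → 1 vs 4 = True
POP_JUMP_IF_FALSE → pop True; no jump
LOAD_FAST_LOAD_FAST s,b → push 0,33
BINARY_OP + → 0 + 33 = 33
STORE_FAST s → s=33
LOAD_FAST i → push 1
LOAD_CONST → push 1
BINARY_OP >> → 1 >> 1 = 0
STORE_FAST s → s=0
LOAD_FAST i → push 1
LOAD_CONST → push 1
BINARY_OP + → 1 + 1 = 2
STORE_FAST i → i=2
LOAD_FAST i → push 2
LOAD_CONST → push 4
COMPARE_OP bool(<) → 2 vs 4 = True
POP_JUMP_IF_FALSE → pop True; no jump
LOAD_FAST_LOAD_FAST s,b → push 0,33
BINARY_OP + → 0 + 33 = 33
STORE_FAST s → s=33
LOAD_FAST i → push 2
LOAD_CONST → push 1
BINARY_OP >> → 2 >> 1 = 1
STORE_FAST s → s=1
LOAD_FAST i → push 2
LOAD_CONST → push 1
BINARY_OP + → 2 + 1 = 3
STORE_FAST i → i=3
LOAD_FAST i → push 3
LOAD_CONST → push 4
COMPARE_OP bool(<) → 3 vs 4 = True
POP_JUMP_IF_FALSE → pop True; no jump
LOAD_FAST_LOAD_FAST s,b → push 1,33
BINARY_OP + → 1 + 33 = 34
STORE_FAST s → s=34
LOAD_FAST i → push 3
LOAD_CONST → push 1
BINARY_OP >> → 3 >> 1 = 1
STORE_FAST s → s=1
LOAD_FAST i → push 3
LOAD_CONST → push 1
BINARY_OP + → 3 + 1 = 4
STORE_FAST i → i=4
LOAD_FAST i → push 4
LOAD_CONST → push 4
COMPARE_OP bool(<) → 4 vs 4 = False
POP_JUMP_IF_FALSE → pop False; jump
LOAD_FAST s → push 1
RETURN_VALUE → return 1.

1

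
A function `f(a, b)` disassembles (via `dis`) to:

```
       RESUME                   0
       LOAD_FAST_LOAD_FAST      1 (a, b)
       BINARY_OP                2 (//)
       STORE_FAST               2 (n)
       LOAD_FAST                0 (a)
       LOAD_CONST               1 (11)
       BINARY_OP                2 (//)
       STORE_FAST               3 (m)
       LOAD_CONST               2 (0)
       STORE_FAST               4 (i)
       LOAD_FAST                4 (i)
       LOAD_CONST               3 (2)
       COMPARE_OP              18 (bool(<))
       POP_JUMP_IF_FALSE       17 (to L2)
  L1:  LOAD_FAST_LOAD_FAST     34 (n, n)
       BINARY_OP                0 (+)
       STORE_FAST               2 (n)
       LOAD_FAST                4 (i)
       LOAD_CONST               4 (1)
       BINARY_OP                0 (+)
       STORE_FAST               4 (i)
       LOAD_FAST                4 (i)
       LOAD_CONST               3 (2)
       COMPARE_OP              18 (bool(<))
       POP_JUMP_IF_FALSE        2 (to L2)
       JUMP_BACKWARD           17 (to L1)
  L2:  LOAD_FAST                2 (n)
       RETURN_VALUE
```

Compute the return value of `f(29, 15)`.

LOAD_FAST_LOAD_FAST a,b → push 29,15. Stack: [29, 15]
BINARY_OP // → 29 // 15 = 1. Stack: [1]
STORE_FAST n → n=1. Stack: []
LOAD_FAST a → push 29. Stack: [29]
LOAD_CONST → push 11. Stack: [29, 11]
BINARY_OP // → 29 // 11 = 2. Stack: [2]
STORE_FAST m → m=2. Stack: []
LOAD_CONST → push 0. Stack: [0]
STORE_FAST i → i=0. Stack: []
LOAD_FAST i → push 0. Stack: [0]
LOAD_CONST → push 2. Stack: [0, 2]
COMPARE_OP bool(<) → 0 vs 2 = True. Stack: [True]
POP_JUMP_IF_FALSE → pop True; no jump. Stack: []
LOAD_FAST_LOAD_FAST n,n → push 1,1. Stack: [1, 1]
BINARY_OP + → 1 + 1 = 2. Stack: [2]
STORE_FAST n → n=2. Stack: []
LOAD_FAST i → push 0. Stack: [0]
LOAD_CONST → push 1. Stack: [0, 1]
BINARY_OP + → 0 + 1 = 1. Stack: [1]
STORE_FAST i → i=1. Stack: []
LOAD_FAST i → push 1. Stack: [1]
LOAD_CONST → push 2. Stack: [1, 2]
COMPARE_OP bool(<) → 1 vs 2 = True. Stack: [True]
POP_JUMP_IF_FALSE → pop True; no jump. Stack: []
LOAD_FAST_LOAD_FAST n,n → push 2,2. Stack: [2, 2]
BINARY_OP + → 2 + 2 = 4. Stack: [4]
STORE_FAST n → n=4. Stack: []
LOAD_FAST i → push 1. Stack: [1]
LOAD_CONST → push 1. Stack: [1, 1]
BINARY_OP + → 1 + 1 = 2. Stack: [2]
STORE_FAST i → i=2. Stack: []
LOAD_FAST i → push 2. Stack: [2]
LOAD_CONST → push 2. Stack: [2, 2]
COMPARE_OP bool(<) → 2 vs 2 = False. Stack: [False]
POP_JUMP_IF_FALSE → pop False; jump. Stack: []
LOAD_FAST n → push 4. Stack: [4]
RETURN_VALUE → return 4.

4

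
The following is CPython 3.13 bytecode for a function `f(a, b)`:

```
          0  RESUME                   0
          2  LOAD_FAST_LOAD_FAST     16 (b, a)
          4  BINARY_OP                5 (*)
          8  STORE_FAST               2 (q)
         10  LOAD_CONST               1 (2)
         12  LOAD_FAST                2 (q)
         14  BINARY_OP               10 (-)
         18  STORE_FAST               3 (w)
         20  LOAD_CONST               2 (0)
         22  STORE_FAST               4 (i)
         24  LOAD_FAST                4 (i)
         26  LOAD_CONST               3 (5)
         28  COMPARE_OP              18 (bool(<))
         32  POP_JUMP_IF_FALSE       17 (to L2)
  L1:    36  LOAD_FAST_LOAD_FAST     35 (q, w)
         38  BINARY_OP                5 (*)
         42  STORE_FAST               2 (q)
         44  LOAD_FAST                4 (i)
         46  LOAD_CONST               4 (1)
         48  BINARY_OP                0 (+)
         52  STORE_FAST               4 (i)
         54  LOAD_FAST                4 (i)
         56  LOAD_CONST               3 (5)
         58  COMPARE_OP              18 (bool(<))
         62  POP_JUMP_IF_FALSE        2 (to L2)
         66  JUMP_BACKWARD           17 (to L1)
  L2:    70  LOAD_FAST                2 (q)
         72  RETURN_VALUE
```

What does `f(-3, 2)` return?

LOAD_FAST_LOAD_FAST b,a → push 2,-3
BINARY_OP * → 2 * -3 = -6
STORE_FAST q → q=-6
LOAD_CONST → push 2
LOAD_FAST q → push -6
BINARY_OP - → 2 - -6 = 8
STORE_FAST w → w=8
LOAD_CONST → push 0
STORE_FAST i → i=0
LOAD_FAST i → push 0
LOAD_CONST → push 5
COMPARE_OP bool(<) → 0 vs 5 = True
POP_JUMP_IF_FALSE → pop True; no jump
LOAD_FAST_LOAD_FAST q,w → push -6,8
BINARY_OP * → -6 * 8 = -48
STORE_FAST q → q=-48
LOAD_FAST i → push 0
LOAD_CONST → push 1
BINARY_OP + → 0 + 1 = 1
STORE_FAST i → i=1
LOAD_FAST i → push 1
LOAD_CONST → push 5
COMPARE_OP bool(<) → 1 vs 5 = True
POP_JUMP_IF_FALSE → pop True; no jump
LOAD_FAST_LOAD_FAST q,w → push -48,8
BINARY_OP * → -48 * 8 = -384
STORE_FAST q → q=-384
LOAD_FAST i → push 1
LOAD_CONST → push 1
BINARY_OP + → 1 + 1 = 2
STORE_FAST i → i=2
LOAD_FAST i → push 2
LOAD_CONST → push 5
COMPARE_OP bool(<) → 2 vs 5 = True
POP_JUMP_IF_FALSE → pop True; no jump
LOAD_FAST_LOAD_FAST q,w → push -384,8
BINARY_OP * → -384 * 8 = -3072
STORE_FAST q → q=-3072
LOAD_FAST i → push 2
LOAD_CONST → push 1
BINARY_OP + → 2 + 1 = 3
STORE_FAST i → i=3
LOAD_FAST i → push 3
LOAD_CONST → push 5
COMPARE_OP bool(<) → 3 vs 5 = True
POP_JUMP_IF_FALSE → pop True; no jump
LOAD_FAST_LOAD_FAST q,w → push -3072,8
BINARY_OP * → -3072 * 8 = -24576
STORE_FAST q → q=-24576
LOAD_FAST i → push 3
LOAD_CONST → push 1
BINARY_OP + → 3 + 1 = 4
STORE_FAST i → i=4
LOAD_FAST i → push 4
LOAD_CONST → push 5
COMPARE_OP bool(<) → 4 vs 5 = True
POP_JUMP_IF_FALSE → pop True; no jump
LOAD_FAST_LOAD_FAST q,w → push -24576,8
BINARY_OP * → -24576 * 8 = -196608
STORE_FAST q → q=-196608
LOAD_FAST i → push 4
LOAD_CONST → push 1
BINARY_OP + → 4 + 1 = 5
STORE_FAST i → i=5
LOAD_FAST i → push 5
LOAD_CONST → push 5
COMPARE_OP bool(<) → 5 vs 5 = False
POP_JUMP_IF_FALSE → pop False; jump
LOAD_FAST q → push -196608
RETURN_VALUE → return -196608.

-196608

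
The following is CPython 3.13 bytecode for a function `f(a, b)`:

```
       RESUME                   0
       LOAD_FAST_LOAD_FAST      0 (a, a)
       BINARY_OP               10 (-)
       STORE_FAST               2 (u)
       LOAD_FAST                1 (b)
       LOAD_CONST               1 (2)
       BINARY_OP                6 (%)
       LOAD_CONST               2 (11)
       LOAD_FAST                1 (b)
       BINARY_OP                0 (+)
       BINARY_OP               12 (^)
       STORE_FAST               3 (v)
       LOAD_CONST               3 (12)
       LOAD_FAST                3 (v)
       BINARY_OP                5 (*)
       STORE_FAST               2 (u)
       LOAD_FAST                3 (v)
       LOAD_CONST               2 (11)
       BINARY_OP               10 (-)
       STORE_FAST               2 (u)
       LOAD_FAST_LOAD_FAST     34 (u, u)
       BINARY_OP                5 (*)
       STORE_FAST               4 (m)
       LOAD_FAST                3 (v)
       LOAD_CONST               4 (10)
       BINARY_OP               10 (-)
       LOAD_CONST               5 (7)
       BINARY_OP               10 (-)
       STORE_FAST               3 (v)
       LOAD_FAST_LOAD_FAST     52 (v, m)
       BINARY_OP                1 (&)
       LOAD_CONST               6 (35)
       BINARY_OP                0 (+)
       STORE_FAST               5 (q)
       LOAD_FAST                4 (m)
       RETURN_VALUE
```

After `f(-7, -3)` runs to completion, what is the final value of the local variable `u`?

-2

LOAD_FAST_LOAD_FAST a,a → push -7,-7. Stack: [-7, -7]
BINARY_OP - → -7 - -7 = 0. Stack: [0]
STORE_FAST u → u=0. Stack: []
LOAD_FAST b → push -3. Stack: [-3]
LOAD_CONST → push 2. Stack: [-3, 2]
BINARY_OP % → -3 % 2 = 1. Stack: [1]
LOAD_CONST → push 11. Stack: [1, 11]
LOAD_FAST b → push -3. Stack: [1, 11, -3]
BINARY_OP + → 11 + -3 = 8. Stack: [1, 8]
BINARY_OP ^ → 1 ^ 8 = 9. Stack: [9]
STORE_FAST v → v=9. Stack: []
LOAD_CONST → push 12. Stack: [12]
LOAD_FAST v → push 9. Stack: [12, 9]
BINARY_OP * → 12 * 9 = 108. Stack: [108]
STORE_FAST u → u=108. Stack: []
LOAD_FAST v → push 9. Stack: [9]
LOAD_CONST → push 11. Stack: [9, 11]
BINARY_OP - → 9 - 11 = -2. Stack: [-2]
STORE_FAST u → u=-2. Stack: []
LOAD_FAST_LOAD_FAST u,u → push -2,-2. Stack: [-2, -2]
BINARY_OP * → -2 * -2 = 4. Stack: [4]
STORE_FAST m → m=4. Stack: []
LOAD_FAST v → push 9. Stack: [9]
LOAD_CONST → push 10. Stack: [9, 10]
BINARY_OP - → 9 - 10 = -1. Stack: [-1]
LOAD_CONST → push 7. Stack: [-1, 7]
BINARY_OP - → -1 - 7 = -8. Stack: [-8]
STORE_FAST v → v=-8. Stack: []
LOAD_FAST_LOAD_FAST v,m → push -8,4. Stack: [-8, 4]
BINARY_OP & → -8 & 4 = 0. Stack: [0]
LOAD_CONST → push 35. Stack: [0, 35]
BINARY_OP + → 0 + 35 = 35. Stack: [35]
STORE_FAST q → q=35. Stack: []
LOAD_FAST m → push 4. Stack: [4]
RETURN_VALUE → return 4.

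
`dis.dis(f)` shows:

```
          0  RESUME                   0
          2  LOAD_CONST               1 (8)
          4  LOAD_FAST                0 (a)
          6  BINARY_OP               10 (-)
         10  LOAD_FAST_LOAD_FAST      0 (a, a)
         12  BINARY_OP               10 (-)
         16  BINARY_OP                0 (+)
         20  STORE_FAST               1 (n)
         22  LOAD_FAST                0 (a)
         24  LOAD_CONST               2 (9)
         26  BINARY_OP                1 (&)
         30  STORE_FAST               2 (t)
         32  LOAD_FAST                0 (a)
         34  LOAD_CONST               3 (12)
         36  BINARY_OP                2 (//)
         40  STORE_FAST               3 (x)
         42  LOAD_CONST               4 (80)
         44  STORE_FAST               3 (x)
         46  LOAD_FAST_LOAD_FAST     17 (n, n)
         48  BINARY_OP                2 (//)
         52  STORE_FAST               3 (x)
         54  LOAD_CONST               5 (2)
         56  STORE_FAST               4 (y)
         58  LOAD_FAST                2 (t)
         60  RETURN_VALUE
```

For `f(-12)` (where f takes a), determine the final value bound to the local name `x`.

1

LOAD_CONST → push 8. Stack: [8]
LOAD_FAST a → push -12. Stack: [8, -12]
BINARY_OP - → 8 - -12 = 20. Stack: [20]
LOAD_FAST_LOAD_FAST a,a → push -12,-12. Stack: [20, -12, -12]
BINARY_OP - → -12 - -12 = 0. Stack: [20, 0]
BINARY_OP + → 20 + 0 = 20. Stack: [20]
STORE_FAST n → n=20. Stack: []
LOAD_FAST a → push -12. Stack: [-12]
LOAD_CONST → push 9. Stack: [-12, 9]
BINARY_OP & → -12 & 9 = 0. Stack: [0]
STORE_FAST t → t=0. Stack: []
LOAD_FAST a → push -12. Stack: [-12]
LOAD_CONST → push 12. Stack: [-12, 12]
BINARY_OP // → -12 // 12 = -1. Stack: [-1]
STORE_FAST x → x=-1. Stack: []
LOAD_CONST → push 80. Stack: [80]
STORE_FAST x → x=80. Stack: []
LOAD_FAST_LOAD_FAST n,n → push 20,20. Stack: [20, 20]
BINARY_OP // → 20 // 20 = 1. Stack: [1]
STORE_FAST x → x=1. Stack: []
LOAD_CONST → push 2. Stack: [2]
STORE_FAST y → y=2. Stack: []
LOAD_FAST t → push 0. Stack: [0]
RETURN_VALUE → return 0.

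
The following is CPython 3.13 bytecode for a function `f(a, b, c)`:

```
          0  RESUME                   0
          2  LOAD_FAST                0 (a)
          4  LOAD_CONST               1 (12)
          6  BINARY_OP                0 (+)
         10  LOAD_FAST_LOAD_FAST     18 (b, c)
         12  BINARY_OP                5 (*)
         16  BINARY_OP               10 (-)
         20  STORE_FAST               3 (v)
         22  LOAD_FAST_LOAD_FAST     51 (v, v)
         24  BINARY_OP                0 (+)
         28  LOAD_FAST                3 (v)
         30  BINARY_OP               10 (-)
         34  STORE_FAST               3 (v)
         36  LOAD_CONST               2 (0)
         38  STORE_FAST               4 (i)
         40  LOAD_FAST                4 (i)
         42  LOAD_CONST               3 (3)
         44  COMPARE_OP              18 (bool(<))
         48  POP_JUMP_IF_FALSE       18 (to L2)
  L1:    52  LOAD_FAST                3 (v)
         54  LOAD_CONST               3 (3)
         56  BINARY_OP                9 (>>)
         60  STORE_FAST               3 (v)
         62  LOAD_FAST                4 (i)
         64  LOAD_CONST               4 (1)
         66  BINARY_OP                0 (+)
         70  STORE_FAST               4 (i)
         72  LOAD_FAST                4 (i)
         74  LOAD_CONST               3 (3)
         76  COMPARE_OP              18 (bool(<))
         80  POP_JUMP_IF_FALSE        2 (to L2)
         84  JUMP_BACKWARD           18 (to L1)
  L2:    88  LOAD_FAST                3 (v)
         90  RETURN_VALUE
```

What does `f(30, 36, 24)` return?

-2

LOAD_FAST a → push 30. Stack: [30]
LOAD_CONST → push 12. Stack: [30, 12]
BINARY_OP + → 30 + 12 = 42. Stack: [42]
LOAD_FAST_LOAD_FAST b,c → push 36,24. Stack: [42, 36, 24]
BINARY_OP * → 36 * 24 = 864. Stack: [42, 864]
BINARY_OP - → 42 - 864 = -822. Stack: [-822]
STORE_FAST v → v=-822. Stack: []
LOAD_FAST_LOAD_FAST v,v → push -822,-822. Stack: [-822, -822]
BINARY_OP + → -822 + -822 = -1644. Stack: [-1644]
LOAD_FAST v → push -822. Stack: [-1644, -822]
BINARY_OP - → -1644 - -822 = -822. Stack: [-822]
STORE_FAST v → v=-822. Stack: []
LOAD_CONST → push 0. Stack: [0]
STORE_FAST i → i=0. Stack: []
LOAD_FAST i → push 0. Stack: [0]
LOAD_CONST → push 3. Stack: [0, 3]
COMPARE_OP bool(<) → 0 vs 3 = True. Stack: [True]
POP_JUMP_IF_FALSE → pop True; no jump. Stack: []
LOAD_FAST v → push -822. Stack: [-822]
LOAD_CONST → push 3. Stack: [-822, 3]
BINARY_OP >> → -822 >> 3 = -103. Stack: [-103]
STORE_FAST v → v=-103. Stack: []
LOAD_FAST i → push 0. Stack: [0]
LOAD_CONST → push 1. Stack: [0, 1]
BINARY_OP + → 0 + 1 = 1. Stack: [1]
STORE_FAST i → i=1. Stack: []
LOAD_FAST i → push 1. Stack: [1]
LOAD_CONST → push 3. Stack: [1, 3]
COMPARE_OP bool(<) → 1 vs 3 = True. Stack: [True]
POP_JUMP_IF_FALSE → pop True; no jump. Stack: []
LOAD_FAST v → push -103. Stack: [-103]
LOAD_CONST → push 3. Stack: [-103, 3]
BINARY_OP >> → -103 >> 3 = -13. Stack: [-13]
STORE_FAST v → v=-13. Stack: []
LOAD_FAST i → push 1. Stack: [1]
LOAD_CONST → push 1. Stack: [1, 1]
BINARY_OP + → 1 + 1 = 2. Stack: [2]
STORE_FAST i → i=2. Stack: []
LOAD_FAST i → push 2. Stack: [2]
LOAD_CONST → push 3. Stack: [2, 3]
COMPARE_OP bool(<) → 2 vs 3 = True. Stack: [True]
POP_JUMP_IF_FALSE → pop True; no jump. Stack: []
LOAD_FAST v → push -13. Stack: [-13]
LOAD_CONST → push 3. Stack: [-13, 3]
BINARY_OP >> → -13 >> 3 = -2. Stack: [-2]
STORE_FAST v → v=-2. Stack: []
LOAD_FAST i → push 2. Stack: [2]
LOAD_CONST → push 1. Stack: [2, 1]
BINARY_OP + → 2 + 1 = 3. Stack: [3]
STORE_FAST i → i=3. Stack: []
LOAD_FAST i → push 3. Stack: [3]
LOAD_CONST → push 3. Stack: [3, 3]
COMPARE_OP bool(<) → 3 vs 3 = False. Stack: [False]
POP_JUMP_IF_FALSE → pop False; jump. Stack: []
LOAD_FAST v → push -2. Stack: [-2]
RETURN_VALUE → return -2.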